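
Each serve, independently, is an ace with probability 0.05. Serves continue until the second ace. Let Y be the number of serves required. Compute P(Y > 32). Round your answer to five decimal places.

0.51996

Needing more than 32 serves ⇔ fewer than 2 successes in the first 32. With X ~ Binomial(32, 0.05), P(Y > 32) = P(X ≤ 1).
  k=0: C(32,0)·0.05^0·0.95^32 = 0.1937115
  k=1: C(32,1)·0.05^1·0.95^31 = 0.3262509
P(X ≤ 1) = 0.5199624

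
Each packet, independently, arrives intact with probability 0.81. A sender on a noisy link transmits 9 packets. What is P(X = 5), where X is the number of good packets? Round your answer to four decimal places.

0.0573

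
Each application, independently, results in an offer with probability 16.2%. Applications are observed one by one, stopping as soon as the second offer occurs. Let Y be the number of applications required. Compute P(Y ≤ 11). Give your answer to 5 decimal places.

0.55255

Finishing within 11 applications ⇔ at least 2 successes in the first 11. With X ~ Binomial(11, 0.162), P(Y ≤ 11) = 1 − P(X ≤ 1).
  k=0: C(11,0)·0.162^0·0.838^11 = 0.1431147
  k=1: C(11,1)·0.162^1·0.838^10 = 0.3043322
1 − 0.4474469 = 0.5525531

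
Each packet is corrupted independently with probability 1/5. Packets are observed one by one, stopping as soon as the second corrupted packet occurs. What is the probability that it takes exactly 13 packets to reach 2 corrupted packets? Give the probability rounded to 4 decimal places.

Y = trial on which the second success occurs; negative binomial, r=2, p=0.20.
P(Y=13) = C(12,1) · p^2 · (1−p)^11
= 12 · 0.04 · 0.085899 = 0.041232

0.0412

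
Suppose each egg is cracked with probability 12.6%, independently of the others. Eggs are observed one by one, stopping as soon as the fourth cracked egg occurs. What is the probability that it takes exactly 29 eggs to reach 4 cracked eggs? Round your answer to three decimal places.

Y = trial on which the fourth success occurs; negative binomial, r=4, p=0.126.
P(Y=29) = C(28,3) · p^4 · (1−p)^25
= 3276 · 0.00025205 · 0.034497 = 0.02848

0.028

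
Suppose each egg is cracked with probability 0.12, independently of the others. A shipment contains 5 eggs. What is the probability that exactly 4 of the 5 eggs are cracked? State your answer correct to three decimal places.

X ~ Binomial(n=5, p=0.12).
P(X=4) = C(5,4) · p^4 · (1−p)^1
= 5 · 0.00020736 · 0.88 = 0.00091

0.001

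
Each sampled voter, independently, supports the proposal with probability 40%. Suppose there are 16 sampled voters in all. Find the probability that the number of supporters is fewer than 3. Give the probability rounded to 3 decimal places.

0.018

X ~ Binomial(16, 0.40); P(X ≤ 2) = Σ C(16,k) p^k (1−p)^(16−k) over k:
  k=0: C(16,0)·0.40^0·0.60^16 = 0.00028
  k=1: C(16,1)·0.40^1·0.60^15 = 0.00301
  k=2: C(16,2)·0.40^2·0.60^14 = 0.01505
Total = 0.01834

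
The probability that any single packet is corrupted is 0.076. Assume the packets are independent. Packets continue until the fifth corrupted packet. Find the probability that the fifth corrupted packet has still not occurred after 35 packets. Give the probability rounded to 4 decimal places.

0.8767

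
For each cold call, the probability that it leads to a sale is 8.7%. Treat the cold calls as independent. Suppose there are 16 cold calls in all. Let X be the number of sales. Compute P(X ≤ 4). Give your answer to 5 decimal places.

0.99039

X ~ Binomial(16, 0.087); P(X ≤ 4) = Σ C(16,k) p^k (1−p)^(16−k) over k:
  k=0: C(16,0)·0.087^0·0.913^16 = 0.2330947
  k=1: C(16,1)·0.087^1·0.913^15 = 0.3553865
  k=2: C(16,2)·0.087^2·0.913^14 = 0.2539865
  k=3: C(16,3)·0.087^3·0.913^13 = 0.1129447
  k=4: C(16,4)·0.087^4·0.913^12 = 0.0349782
Total = 0.9903906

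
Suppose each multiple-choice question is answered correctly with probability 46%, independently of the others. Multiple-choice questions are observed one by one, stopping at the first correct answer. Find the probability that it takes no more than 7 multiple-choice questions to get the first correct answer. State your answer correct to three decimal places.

Y = number of multiple-choice questions to the first success; geometric, p = 0.46.
P(Y ≤ 7) = 1 − (1−p)^7 = 1 − 0.01339 = 0.98661

0.987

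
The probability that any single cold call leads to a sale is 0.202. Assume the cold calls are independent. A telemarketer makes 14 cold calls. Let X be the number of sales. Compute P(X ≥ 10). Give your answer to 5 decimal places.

X ~ Binomial(14, 0.202); P(X ≥ 10) = Σ C(14,k) p^k (1−p)^(14−k) over k:
  k=10: C(14,10)·0.202^10·0.798^4 = 0.0000459
  k=11: C(14,11)·0.202^11·0.798^3 = 0.0000042
  k=12: C(14,12)·0.202^12·0.798^2 = 0.0000003
  k=13: C(14,13)·0.202^13·0.798^1 = 0.0000000
  k=14: C(14,14)·0.202^14·0.798^0 = 0.0000000
Total = 0.0000504

0.00005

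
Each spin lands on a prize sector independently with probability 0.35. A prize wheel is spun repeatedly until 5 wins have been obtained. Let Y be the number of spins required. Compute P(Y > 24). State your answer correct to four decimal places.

0.0422

Needing more than 24 spins ⇔ fewer than 5 successes in the first 24. With X ~ Binomial(24, 0.35), P(Y > 24) = P(X ≤ 4).
  k=0: C(24,0)·0.35^0·0.65^24 = 0.000032
  k=1: C(24,1)·0.35^1·0.65^23 = 0.000418
  k=2: C(24,2)·0.35^2·0.65^22 = 0.002589
  k=3: C(24,3)·0.35^3·0.65^21 = 0.010223
  k=4: C(24,4)·0.35^4·0.65^20 = 0.028901
P(X ≤ 4) = 0.042164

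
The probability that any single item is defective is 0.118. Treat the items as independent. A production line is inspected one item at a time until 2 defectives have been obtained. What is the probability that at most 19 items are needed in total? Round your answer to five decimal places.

0.67405

Finishing within 19 items ⇔ at least 2 successes in the first 19. With X ~ Binomial(19, 0.118), P(Y ≤ 19) = 1 − P(X ≤ 1).
  k=0: C(19,0)·0.118^0·0.882^19 = 0.0920244
  k=1: C(19,1)·0.118^1·0.882^18 = 0.2339215
1 − 0.3259459 = 0.6740541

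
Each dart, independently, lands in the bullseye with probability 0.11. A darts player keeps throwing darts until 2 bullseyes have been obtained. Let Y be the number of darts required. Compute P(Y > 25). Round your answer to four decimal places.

Needing more than 25 darts ⇔ fewer than 2 successes in the first 25. With X ~ Binomial(25, 0.11), P(Y > 25) = P(X ≤ 1).
  k=0: C(25,0)·0.11^0·0.89^25 = 0.054294
  k=1: C(25,1)·0.11^1·0.89^24 = 0.167762
P(X ≤ 1) = 0.222056

0.2221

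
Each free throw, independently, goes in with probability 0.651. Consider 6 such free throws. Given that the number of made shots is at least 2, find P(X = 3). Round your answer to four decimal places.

0.2398

X ~ Binomial(6, 0.651). Want P(X=3 | X≥2) = P(X=3) / P(X≥2).
P(X=3) = C(6,3)·0.651^3·0.349^3 = 0.234557
P(X≥2) = 1 − 0.001807 − 0.020224 = 0.977969
Ratio = 0.234557 / 0.977969 = 0.239841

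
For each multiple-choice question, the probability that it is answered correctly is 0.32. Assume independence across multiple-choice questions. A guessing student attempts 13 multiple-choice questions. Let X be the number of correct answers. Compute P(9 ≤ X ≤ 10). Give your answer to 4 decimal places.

0.0064

X ~ Binomial(13, 0.32); P(9 ≤ X ≤ 10) = Σ C(13,k) p^k (1−p)^(13−k) over k:
  k=9: C(13,9)·0.32^9·0.68^4 = 0.005379
  k=10: C(13,10)·0.32^10·0.68^3 = 0.001012
Total = 0.006391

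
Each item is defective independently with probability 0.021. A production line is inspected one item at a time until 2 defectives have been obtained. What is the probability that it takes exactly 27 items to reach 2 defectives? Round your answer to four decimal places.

0.0067

Y = trial on which the second success occurs; negative binomial, r=2, p=0.021.
P(Y=27) = C(26,1) · p^2 · (1−p)^25
= 26 · 0.000441 · 0.58826 = 0.006745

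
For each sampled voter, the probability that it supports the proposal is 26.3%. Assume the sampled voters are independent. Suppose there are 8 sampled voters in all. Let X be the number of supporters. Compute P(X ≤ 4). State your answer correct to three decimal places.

0.966

X ~ Binomial(8, 0.263); P(X ≤ 4) = Σ C(8,k) p^k (1−p)^(8−k) over k:
  k=0: C(8,0)·0.263^0·0.737^8 = 0.08704
  k=1: C(8,1)·0.263^1·0.737^7 = 0.24850
  k=2: C(8,2)·0.263^2·0.737^6 = 0.31037
  k=3: C(8,3)·0.263^3·0.737^5 = 0.22151
  k=4: C(8,4)·0.263^4·0.737^4 = 0.09881
Total = 0.96622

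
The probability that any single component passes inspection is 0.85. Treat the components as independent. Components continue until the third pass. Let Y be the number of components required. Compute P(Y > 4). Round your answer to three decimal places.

Needing more than 4 components ⇔ fewer than 3 successes in the first 4. With X ~ Binomial(4, 0.85), P(Y > 4) = P(X ≤ 2).
  k=0: C(4,0)·0.85^0·0.15^4 = 0.00051
  k=1: C(4,1)·0.85^1·0.15^3 = 0.01148
  k=2: C(4,2)·0.85^2·0.15^2 = 0.09754
P(X ≤ 2) = 0.10952

0.110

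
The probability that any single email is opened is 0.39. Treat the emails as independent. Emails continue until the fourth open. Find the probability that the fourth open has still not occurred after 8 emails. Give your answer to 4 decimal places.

Needing more than 8 emails ⇔ fewer than 4 successes in the first 8. With X ~ Binomial(8, 0.39), P(Y > 8) = P(X ≤ 3).
  k=0: C(8,0)·0.39^0·0.61^8 = 0.019171
  k=1: C(8,1)·0.39^1·0.61^7 = 0.098054
  k=2: C(8,2)·0.39^2·0.61^6 = 0.219415
  k=3: C(8,3)·0.39^3·0.61^5 = 0.280563
P(X ≤ 3) = 0.617203

0.6172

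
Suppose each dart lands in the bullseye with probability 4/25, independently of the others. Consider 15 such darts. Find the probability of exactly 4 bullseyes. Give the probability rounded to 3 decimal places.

0.131

X ~ Binomial(n=15, p=0.16).
P(X=4) = C(15,4) · p^4 · (1−p)^11
= 1365 · 0.00065536 · 0.14692 = 0.13143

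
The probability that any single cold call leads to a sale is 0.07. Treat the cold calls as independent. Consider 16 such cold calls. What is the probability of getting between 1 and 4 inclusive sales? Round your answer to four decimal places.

X ~ Binomial(16, 0.07); P(1 ≤ X ≤ 4) = Σ C(16,k) p^k (1−p)^(16−k) over k:
  k=1: C(16,1)·0.07^1·0.93^15 = 0.377105
  k=2: C(16,2)·0.07^2·0.93^14 = 0.212882
  k=3: C(16,3)·0.07^3·0.93^13 = 0.074776
  k=4: C(16,4)·0.07^4·0.93^12 = 0.018292
Total = 0.683054

0.6831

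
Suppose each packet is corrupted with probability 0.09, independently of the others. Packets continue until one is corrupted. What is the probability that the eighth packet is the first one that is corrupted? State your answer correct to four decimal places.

Geometric (trials to first success), p = 0.09.
P(Y = 8) = (1−p)^7 · p = 0.51676 · 0.09 = 0.046508

0.0465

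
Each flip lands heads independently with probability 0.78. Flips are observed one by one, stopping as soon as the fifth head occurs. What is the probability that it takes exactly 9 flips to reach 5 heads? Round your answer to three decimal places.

Y = trial on which the fifth success occurs; negative binomial, r=5, p=0.78.
P(Y=9) = C(8,4) · p^5 · (1−p)^4
= 70 · 0.28872 · 0.0023426 = 0.04734

0.047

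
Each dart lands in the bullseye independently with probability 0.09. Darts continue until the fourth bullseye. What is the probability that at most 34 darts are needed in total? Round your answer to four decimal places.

Finishing within 34 darts ⇔ at least 4 successes in the first 34. With X ~ Binomial(34, 0.09), P(Y ≤ 34) = 1 − P(X ≤ 3).
  k=0: C(34,0)·0.09^0·0.91^34 = 0.040496
  k=1: C(34,1)·0.09^1·0.91^33 = 0.136172
  k=2: C(34,2)·0.09^2·0.91^32 = 0.222215
  k=3: C(34,3)·0.09^3·0.91^31 = 0.234424
1 − 0.633306 = 0.366694

0.3667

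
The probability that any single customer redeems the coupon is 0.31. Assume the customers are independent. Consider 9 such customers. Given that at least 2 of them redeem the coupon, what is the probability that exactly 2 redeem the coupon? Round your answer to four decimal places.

0.3137

X ~ Binomial(9, 0.31). Want P(X=2 | X≥2) = P(X=2) / P(X≥2).
P(X=2) = C(9,2)·0.31^2·0.69^7 = 0.257614
P(X≥2) = 1 − 0.035452 − 0.143350 = 0.821198
Ratio = 0.257614 / 0.821198 = 0.313705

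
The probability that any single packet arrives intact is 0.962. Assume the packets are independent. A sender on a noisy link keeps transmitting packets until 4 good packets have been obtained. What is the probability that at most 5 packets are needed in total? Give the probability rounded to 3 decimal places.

0.987

Finishing within 5 packets ⇔ at least 4 successes in the first 5. With X ~ Binomial(5, 0.962), P(Y ≤ 5) = 1 − P(X ≤ 3).
  k=0: C(5,0)·0.962^0·0.038^5 = 0.00000
  k=1: C(5,1)·0.962^1·0.038^4 = 0.00001
  k=2: C(5,2)·0.962^2·0.038^3 = 0.00051
  k=3: C(5,3)·0.962^3·0.038^2 = 0.01286
1 − 0.01337 = 0.98663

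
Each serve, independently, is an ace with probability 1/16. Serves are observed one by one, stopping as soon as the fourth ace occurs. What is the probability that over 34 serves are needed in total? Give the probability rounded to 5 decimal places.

0.83945

Needing more than 34 serves ⇔ fewer than 4 successes in the first 34. With X ~ Binomial(34, 0.0625), P(Y > 34) = P(X ≤ 3).
  k=0: C(34,0)·0.0625^0·0.9375^34 = 0.1114355
  k=1: C(34,1)·0.0625^1·0.9375^33 = 0.2525870
  k=2: C(34,2)·0.0625^2·0.9375^32 = 0.2778457
  k=3: C(34,3)·0.0625^3·0.9375^31 = 0.1975792
P(X ≤ 3) = 0.8394474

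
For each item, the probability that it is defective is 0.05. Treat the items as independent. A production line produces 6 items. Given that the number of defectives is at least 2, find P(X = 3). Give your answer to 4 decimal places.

0.0654

X ~ Binomial(6, 0.05). Want P(X=3 | X≥2) = P(X=3) / P(X≥2).
P(X=3) = C(6,3)·0.05^3·0.95^3 = 0.002143
P(X≥2) = 1 − 0.735092 − 0.232134 = 0.032774
Ratio = 0.002143 / 0.032774 = 0.065401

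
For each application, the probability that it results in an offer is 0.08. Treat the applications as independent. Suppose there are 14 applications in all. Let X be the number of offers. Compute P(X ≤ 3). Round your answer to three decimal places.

0.979

X ~ Binomial(14, 0.08); P(X ≤ 3) = Σ C(14,k) p^k (1−p)^(14−k) over k:
  k=0: C(14,0)·0.08^0·0.92^14 = 0.31119
  k=1: C(14,1)·0.08^1·0.92^13 = 0.37884
  k=2: C(14,2)·0.08^2·0.92^12 = 0.21413
  k=3: C(14,3)·0.08^3·0.92^11 = 0.07448
Total = 0.97864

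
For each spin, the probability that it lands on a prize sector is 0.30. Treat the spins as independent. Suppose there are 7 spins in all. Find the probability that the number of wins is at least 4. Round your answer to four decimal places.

X ~ Binomial(7, 0.30); P(X ≥ 4) = Σ C(7,k) p^k (1−p)^(7−k) over k:
  k=4: C(7,4)·0.30^4·0.70^3 = 0.097240
  k=5: C(7,5)·0.30^5·0.70^2 = 0.025005
  k=6: C(7,6)·0.30^6·0.70^1 = 0.003572
  k=7: C(7,7)·0.30^7·0.70^0 = 0.000219
Total = 0.126036

0.1260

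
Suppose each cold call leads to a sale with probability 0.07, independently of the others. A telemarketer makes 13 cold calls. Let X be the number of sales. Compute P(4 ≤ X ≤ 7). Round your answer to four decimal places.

X ~ Binomial(13, 0.07); P(4 ≤ X ≤ 7) = Σ C(13,k) p^k (1−p)^(13−k) over k:
  k=4: C(13,4)·0.07^4·0.93^9 = 0.008934
  k=5: C(13,5)·0.07^5·0.93^8 = 0.001210
  k=6: C(13,6)·0.07^6·0.93^7 = 0.000121
  k=7: C(13,7)·0.07^7·0.93^6 = 0.000009
Total = 0.010275

0.0103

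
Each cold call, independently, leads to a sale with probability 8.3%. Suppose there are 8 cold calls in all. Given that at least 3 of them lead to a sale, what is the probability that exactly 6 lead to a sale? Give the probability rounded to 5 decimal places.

X ~ Binomial(8, 0.083). Want P(X=6 | X≥3) = P(X=6) / P(X≥3).
P(X=6) = C(8,6)·0.083^6·0.917^2 = 0.0000077
P(X≥3) = 1 − 0.4999824 − 0.3620374 − 0.1146912 = 0.0232890
Ratio = 0.0000077 / 0.0232890 = 0.0003305

0.00033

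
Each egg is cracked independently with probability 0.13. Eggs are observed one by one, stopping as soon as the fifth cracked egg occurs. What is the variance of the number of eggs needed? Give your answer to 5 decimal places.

Y = total eggs until the fifth success; negative binomial with r=5, p=0.13.
Var(Y) = r(1−p)/p² = 5·0.87 / 0.13² = 257.3964497

257.39645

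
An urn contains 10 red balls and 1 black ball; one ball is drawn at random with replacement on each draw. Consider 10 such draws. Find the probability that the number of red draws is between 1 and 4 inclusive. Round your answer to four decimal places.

0.0001

X ~ Binomial(10, 0.909091); P(1 ≤ X ≤ 4) = Σ C(10,k) p^k (1−p)^(10−k) over k:
  k=1: C(10,1)·0.909091^1·0.090909^9 = 0.000000
  k=2: C(10,2)·0.909091^2·0.090909^8 = 0.000000
  k=3: C(10,3)·0.909091^3·0.090909^7 = 0.000005
  k=4: C(10,4)·0.909091^4·0.090909^6 = 0.000081
Total = 0.000086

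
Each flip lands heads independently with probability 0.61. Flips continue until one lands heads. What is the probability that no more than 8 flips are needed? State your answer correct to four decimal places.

0.9995

Y = number of flips to the first success; geometric, p = 0.61.
P(Y ≤ 8) = 1 − (1−p)^8 = 1 − 0.000535 = 0.999465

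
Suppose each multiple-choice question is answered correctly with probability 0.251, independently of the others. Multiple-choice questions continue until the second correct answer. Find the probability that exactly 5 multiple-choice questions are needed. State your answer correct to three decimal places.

0.106

Y = trial on which the second success occurs; negative binomial, r=2, p=0.251.
P(Y=5) = C(4,1) · p^2 · (1−p)^3
= 4 · 0.063001 · 0.42019 = 0.10589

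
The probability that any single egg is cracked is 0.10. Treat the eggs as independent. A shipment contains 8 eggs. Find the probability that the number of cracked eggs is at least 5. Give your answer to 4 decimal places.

X ~ Binomial(8, 0.10); P(X ≥ 5) = Σ C(8,k) p^k (1−p)^(8−k) over k:
  k=5: C(8,5)·0.10^5·0.90^3 = 0.000408
  k=6: C(8,6)·0.10^6·0.90^2 = 0.000023
  k=7: C(8,7)·0.10^7·0.90^1 = 0.000001
  k=8: C(8,8)·0.10^8·0.90^0 = 0.000000
Total = 0.000432

0.0004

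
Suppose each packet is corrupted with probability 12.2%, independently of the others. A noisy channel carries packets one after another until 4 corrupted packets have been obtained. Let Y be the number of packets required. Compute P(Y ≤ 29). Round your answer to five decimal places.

Finishing within 29 packets ⇔ at least 4 successes in the first 29. With X ~ Binomial(29, 0.122), P(Y ≤ 29) = 1 − P(X ≤ 3).
  k=0: C(29,0)·0.122^0·0.878^29 = 0.0229795
  k=1: C(29,1)·0.122^1·0.878^28 = 0.0925986
  k=2: C(29,2)·0.122^2·0.878^27 = 0.1801348
  k=3: C(29,3)·0.122^3·0.878^26 = 0.2252711
1 − 0.5209840 = 0.4790160

0.47902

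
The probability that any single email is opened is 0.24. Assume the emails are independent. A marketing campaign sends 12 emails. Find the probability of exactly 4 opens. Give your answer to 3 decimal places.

0.183

X ~ Binomial(n=12, p=0.24).
P(X=4) = C(12,4) · p^4 · (1−p)^8
= 495 · 0.0033178 · 0.1113 = 0.18279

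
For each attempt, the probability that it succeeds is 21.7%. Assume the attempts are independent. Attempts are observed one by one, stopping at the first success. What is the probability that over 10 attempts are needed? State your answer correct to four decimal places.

0.0866

Y = number of attempts to the first success; geometric, p = 0.217.
P(Y > 10) = P(first 10 all fail) = (1−p)^10 = 0.086620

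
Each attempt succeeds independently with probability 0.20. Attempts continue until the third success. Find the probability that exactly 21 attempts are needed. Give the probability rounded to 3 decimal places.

Y = trial on which the third success occurs; negative binomial, r=3, p=0.20.
P(Y=21) = C(20,2) · p^3 · (1−p)^18
= 190 · 0.008 · 0.018014 = 0.02738

0.027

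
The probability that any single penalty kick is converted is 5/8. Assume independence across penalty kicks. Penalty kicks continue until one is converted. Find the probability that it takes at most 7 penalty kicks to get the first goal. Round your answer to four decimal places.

Y = number of penalty kicks to the first success; geometric, p = 0.625.
P(Y ≤ 7) = 1 − (1−p)^7 = 1 − 0.001043 = 0.998957

0.9990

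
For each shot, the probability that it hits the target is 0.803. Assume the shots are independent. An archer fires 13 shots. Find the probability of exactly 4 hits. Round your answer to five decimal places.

X ~ Binomial(n=13, p=0.803).
P(X=4) = C(13,4) · p^4 · (1−p)^9
= 715 · 0.41578 · 4.4689e-07 = 0.0001329

0.00013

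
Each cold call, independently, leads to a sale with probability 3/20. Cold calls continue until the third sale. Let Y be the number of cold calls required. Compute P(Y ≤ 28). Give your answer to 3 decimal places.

Finishing within 28 cold calls ⇔ at least 3 successes in the first 28. With X ~ Binomial(28, 0.15), P(Y ≤ 28) = 1 − P(X ≤ 2).
  k=0: C(28,0)·0.15^0·0.85^28 = 0.01056
  k=1: C(28,1)·0.15^1·0.85^27 = 0.05219
  k=2: C(28,2)·0.15^2·0.85^26 = 0.12433
1 − 0.18708 = 0.81292

0.813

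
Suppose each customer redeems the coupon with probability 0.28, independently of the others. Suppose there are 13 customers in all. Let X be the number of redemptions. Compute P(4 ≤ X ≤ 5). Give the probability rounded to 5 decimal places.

0.38849

X ~ Binomial(13, 0.28); P(4 ≤ X ≤ 5) = Σ C(13,k) p^k (1−p)^(13−k) over k:
  k=4: C(13,4)·0.28^4·0.72^9 = 0.2285234
  k=5: C(13,5)·0.28^5·0.72^8 = 0.1599664
Total = 0.3884897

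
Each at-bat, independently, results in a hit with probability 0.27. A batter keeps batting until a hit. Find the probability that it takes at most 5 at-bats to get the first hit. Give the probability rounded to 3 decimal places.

0.793

Y = number of at-bats to the first success; geometric, p = 0.27.
P(Y ≤ 5) = 1 − (1−p)^5 = 1 − 0.20731 = 0.79269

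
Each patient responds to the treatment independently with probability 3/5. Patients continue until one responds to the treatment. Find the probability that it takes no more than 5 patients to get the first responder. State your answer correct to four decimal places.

Y = number of patients to the first success; geometric, p = 0.60.
P(Y ≤ 5) = 1 − (1−p)^5 = 1 − 0.010240 = 0.989760

0.9898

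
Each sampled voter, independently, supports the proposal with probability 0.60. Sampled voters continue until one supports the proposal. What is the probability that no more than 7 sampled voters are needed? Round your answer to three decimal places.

Y = number of sampled voters to the first success; geometric, p = 0.60.
P(Y ≤ 7) = 1 − (1−p)^7 = 1 − 0.00164 = 0.99836

0.998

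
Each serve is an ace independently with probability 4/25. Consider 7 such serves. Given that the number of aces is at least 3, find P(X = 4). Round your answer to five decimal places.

X ~ Binomial(7, 0.16). Want P(X=4 | X≥3) = P(X=4) / P(X≥3).
P(X=4) = C(7,4)·0.16^4·0.84^3 = 0.0135952
P(X≥3) = 1 − 0.2950903 − 0.3934538 − 0.2248307 = 0.0866251
Ratio = 0.0135952 / 0.0866251 = 0.1569430

0.15694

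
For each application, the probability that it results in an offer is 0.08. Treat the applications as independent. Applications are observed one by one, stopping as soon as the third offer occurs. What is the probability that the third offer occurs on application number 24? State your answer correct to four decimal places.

Y = trial on which the third success occurs; negative binomial, r=3, p=0.08.
P(Y=24) = C(23,2) · p^3 · (1−p)^21
= 253 · 0.000512 · 0.1736 = 0.022487

0.0225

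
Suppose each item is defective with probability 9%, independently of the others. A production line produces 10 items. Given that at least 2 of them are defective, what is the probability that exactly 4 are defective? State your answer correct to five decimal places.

0.03471

X ~ Binomial(10, 0.09). Want P(X=4 | X≥2) = P(X=4) / P(X≥2).
P(X=4) = C(10,4)·0.09^4·0.91^6 = 0.0078242
P(X≥2) = 1 − 0.3894161 − 0.3851368 = 0.2254471
Ratio = 0.0078242 / 0.2254471 = 0.0347051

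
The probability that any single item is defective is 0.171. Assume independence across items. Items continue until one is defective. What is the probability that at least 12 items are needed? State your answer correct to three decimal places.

0.127

Y = number of items to the first success; geometric, p = 0.171.
P(Y > 11) = P(first 11 all fail) = (1−p)^11 = 0.12709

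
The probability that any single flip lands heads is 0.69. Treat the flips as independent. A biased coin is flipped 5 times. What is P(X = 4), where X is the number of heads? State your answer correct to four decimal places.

0.3513

X ~ Binomial(n=5, p=0.69).
P(X=4) = C(5,4) · p^4 · (1−p)^1
= 5 · 0.22667 · 0.31 = 0.351340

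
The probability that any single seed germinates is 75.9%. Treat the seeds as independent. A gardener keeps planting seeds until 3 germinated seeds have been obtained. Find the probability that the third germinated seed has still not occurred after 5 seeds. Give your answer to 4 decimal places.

0.0943

Needing more than 5 seeds ⇔ fewer than 3 successes in the first 5. With X ~ Binomial(5, 0.759), P(Y > 5) = P(X ≤ 2).
  k=0: C(5,0)·0.759^0·0.241^5 = 0.000813
  k=1: C(5,1)·0.759^1·0.241^4 = 0.012802
  k=2: C(5,2)·0.759^2·0.241^3 = 0.080637
P(X ≤ 2) = 0.094252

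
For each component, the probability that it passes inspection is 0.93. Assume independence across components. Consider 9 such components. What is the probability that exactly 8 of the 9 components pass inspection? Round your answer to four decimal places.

0.3525

X ~ Binomial(n=9, p=0.93).
P(X=8) = C(9,8) · p^8 · (1−p)^1
= 9 · 0.55958 · 0.07 = 0.352537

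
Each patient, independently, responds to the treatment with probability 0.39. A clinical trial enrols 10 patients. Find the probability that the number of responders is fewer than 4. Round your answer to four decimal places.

0.4077

X ~ Binomial(10, 0.39); P(X ≤ 3) = Σ C(10,k) p^k (1−p)^(10−k) over k:
  k=0: C(10,0)·0.39^0·0.61^10 = 0.007133
  k=1: C(10,1)·0.39^1·0.61^9 = 0.045607
  k=2: C(10,2)·0.39^2·0.61^8 = 0.131214
  k=3: C(10,3)·0.39^3·0.61^7 = 0.223709
Total = 0.407664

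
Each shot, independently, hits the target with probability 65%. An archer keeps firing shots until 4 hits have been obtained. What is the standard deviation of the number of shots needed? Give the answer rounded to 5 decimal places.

1.82033

Y = total shots until the fourth success; negative binomial with r=4, p=0.65.
SD(Y) = √[r(1−p)/p²] = √(3.3136095) = 1.8203322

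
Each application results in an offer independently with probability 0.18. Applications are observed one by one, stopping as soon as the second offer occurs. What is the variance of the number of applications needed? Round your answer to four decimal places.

50.6173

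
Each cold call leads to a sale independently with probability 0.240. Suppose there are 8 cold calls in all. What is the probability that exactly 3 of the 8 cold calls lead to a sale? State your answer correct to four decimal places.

0.1963

X ~ Binomial(n=8, p=0.24).
P(X=3) = C(8,3) · p^3 · (1−p)^5
= 56 · 0.013824 · 0.25355 = 0.196286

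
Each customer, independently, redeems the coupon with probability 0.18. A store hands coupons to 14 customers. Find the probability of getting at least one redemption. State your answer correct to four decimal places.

0.9379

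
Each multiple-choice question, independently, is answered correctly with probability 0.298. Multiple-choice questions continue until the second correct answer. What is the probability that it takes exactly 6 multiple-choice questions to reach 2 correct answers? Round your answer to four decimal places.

0.1078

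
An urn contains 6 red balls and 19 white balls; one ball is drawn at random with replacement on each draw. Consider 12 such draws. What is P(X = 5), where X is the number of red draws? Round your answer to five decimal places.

0.09236

X ~ Binomial(n=12, p=0.24).
P(X=5) = C(12,5) · p^5 · (1−p)^7
= 792 · 0.00079626 · 0.14645 = 0.0923584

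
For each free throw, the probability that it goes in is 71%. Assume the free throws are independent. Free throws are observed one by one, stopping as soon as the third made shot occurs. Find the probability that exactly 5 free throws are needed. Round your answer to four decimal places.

0.1806

Y = trial on which the third success occurs; negative binomial, r=3, p=0.71.
P(Y=5) = C(4,2) · p^3 · (1−p)^2
= 6 · 0.35791 · 0.0841 = 0.180602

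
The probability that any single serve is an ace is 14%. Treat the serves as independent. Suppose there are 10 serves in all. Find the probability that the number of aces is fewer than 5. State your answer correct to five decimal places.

X ~ Binomial(10, 0.14); P(X ≤ 4) = Σ C(10,k) p^k (1−p)^(10−k) over k:
  k=0: C(10,0)·0.14^0·0.86^10 = 0.2213016
  k=1: C(10,1)·0.14^1·0.86^9 = 0.3602584
  k=2: C(10,2)·0.14^2·0.86^8 = 0.2639102
  k=3: C(10,3)·0.14^3·0.86^7 = 0.1145657
  k=4: C(10,4)·0.14^4·0.86^6 = 0.0326379
Total = 0.9926737

0.99267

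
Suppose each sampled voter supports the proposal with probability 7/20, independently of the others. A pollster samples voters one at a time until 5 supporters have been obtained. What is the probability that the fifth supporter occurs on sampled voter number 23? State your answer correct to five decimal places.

Y = trial on which the fifth success occurs; negative binomial, r=5, p=0.35.
P(Y=23) = C(22,4) · p^5 · (1−p)^18
= 7315 · 0.0052522 · 0.00042898 = 0.0164814

0.01648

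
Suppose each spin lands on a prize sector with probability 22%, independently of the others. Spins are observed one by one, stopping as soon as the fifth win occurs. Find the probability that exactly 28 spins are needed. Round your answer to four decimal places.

Y = trial on which the fifth success occurs; negative binomial, r=5, p=0.22.
P(Y=28) = C(27,4) · p^5 · (1−p)^23
= 17550 · 0.00051536 · 0.0032974 = 0.029824

0.0298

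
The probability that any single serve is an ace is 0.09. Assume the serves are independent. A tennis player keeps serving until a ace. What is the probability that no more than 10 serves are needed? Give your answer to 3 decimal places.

0.611

Y = number of serves to the first success; geometric, p = 0.09.
P(Y ≤ 10) = 1 − (1−p)^10 = 1 − 0.38942 = 0.61058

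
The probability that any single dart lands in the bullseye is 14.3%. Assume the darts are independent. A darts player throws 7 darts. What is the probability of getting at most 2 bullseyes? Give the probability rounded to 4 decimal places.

X ~ Binomial(7, 0.143); P(X ≤ 2) = Σ C(7,k) p^k (1−p)^(7−k) over k:
  k=0: C(7,0)·0.143^0·0.857^7 = 0.339520
  k=1: C(7,1)·0.143^1·0.857^6 = 0.396569
  k=2: C(7,2)·0.143^2·0.857^5 = 0.198516
Total = 0.934606

0.9346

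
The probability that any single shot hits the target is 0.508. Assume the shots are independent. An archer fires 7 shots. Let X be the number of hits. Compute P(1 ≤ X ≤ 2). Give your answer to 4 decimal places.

0.2067

X ~ Binomial(7, 0.508); P(1 ≤ X ≤ 2) = Σ C(7,k) p^k (1−p)^(7−k) over k:
  k=1: C(7,1)·0.508^1·0.492^6 = 0.050437
  k=2: C(7,2)·0.508^2·0.492^5 = 0.156233
Total = 0.206670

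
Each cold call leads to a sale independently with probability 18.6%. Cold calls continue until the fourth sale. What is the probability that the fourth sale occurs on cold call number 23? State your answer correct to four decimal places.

Y = trial on which the fourth success occurs; negative binomial, r=4, p=0.186.
P(Y=23) = C(22,3) · p^4 · (1−p)^19
= 1540 · 0.0011969 · 0.020038 = 0.036935

0.0369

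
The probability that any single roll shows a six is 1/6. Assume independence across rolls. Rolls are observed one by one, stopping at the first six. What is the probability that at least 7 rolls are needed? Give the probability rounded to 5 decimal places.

Y = number of rolls to the first success; geometric, p = 0.166667.
P(Y > 6) = P(first 6 all fail) = (1−p)^6 = 0.3348980

0.33490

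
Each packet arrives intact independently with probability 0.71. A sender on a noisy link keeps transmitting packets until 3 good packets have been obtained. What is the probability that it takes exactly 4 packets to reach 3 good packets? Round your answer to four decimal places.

Y = trial on which the third success occurs; negative binomial, r=3, p=0.71.
P(Y=4) = C(3,2) · p^3 · (1−p)^1
= 3 · 0.35791 · 0.29 = 0.311383

0.3114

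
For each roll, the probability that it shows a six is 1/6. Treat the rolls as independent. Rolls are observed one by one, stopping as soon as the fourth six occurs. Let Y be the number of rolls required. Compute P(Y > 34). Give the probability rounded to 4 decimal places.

0.1587

Needing more than 34 rolls ⇔ fewer than 4 successes in the first 34. With X ~ Binomial(34, 0.166667), P(Y > 34) = P(X ≤ 3).
  k=0: C(34,0)·0.166667^0·0.833333^34 = 0.002032
  k=1: C(34,1)·0.166667^1·0.833333^33 = 0.013815
  k=2: C(34,2)·0.166667^2·0.833333^32 = 0.045589
  k=3: C(34,3)·0.166667^3·0.833333^31 = 0.097257
P(X ≤ 3) = 0.158692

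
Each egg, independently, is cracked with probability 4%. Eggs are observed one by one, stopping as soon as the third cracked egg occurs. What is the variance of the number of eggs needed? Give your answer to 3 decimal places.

1800.000

Y = total eggs until the third success; negative binomial with r=3, p=0.04.
Var(Y) = r(1−p)/p² = 3·0.96 / 0.04² = 1800.00000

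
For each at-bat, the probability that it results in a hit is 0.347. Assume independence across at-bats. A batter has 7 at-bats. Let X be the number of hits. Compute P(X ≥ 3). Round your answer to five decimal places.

0.46082

X ~ Binomial(7, 0.347); P(X ≥ 3) = Σ C(7,k) p^k (1−p)^(7−k) over k:
  k=3: C(7,3)·0.347^3·0.653^4 = 0.2658944
  k=4: C(7,4)·0.347^4·0.653^3 = 0.1412946
  k=5: C(7,5)·0.347^5·0.653^2 = 0.0450498
  k=6: C(7,6)·0.347^6·0.653^1 = 0.0079797
  k=7: C(7,7)·0.347^7·0.653^0 = 0.0006058
Total = 0.4608243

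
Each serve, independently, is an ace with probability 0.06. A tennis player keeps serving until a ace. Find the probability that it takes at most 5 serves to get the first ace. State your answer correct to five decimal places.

0.26610

Y = number of serves to the first success; geometric, p = 0.06.
P(Y ≤ 5) = 1 − (1−p)^5 = 1 − 0.7339040 = 0.2660960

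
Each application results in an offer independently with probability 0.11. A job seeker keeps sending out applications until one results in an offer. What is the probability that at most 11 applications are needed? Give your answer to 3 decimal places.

0.722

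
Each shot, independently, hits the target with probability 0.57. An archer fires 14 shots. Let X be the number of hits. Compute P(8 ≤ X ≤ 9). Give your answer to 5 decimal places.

X ~ Binomial(14, 0.57); P(8 ≤ X ≤ 9) = Σ C(14,k) p^k (1−p)^(14−k) over k:
  k=8: C(14,8)·0.57^8·0.43^6 = 0.2115266
  k=9: C(14,9)·0.57^9·0.43^5 = 0.1869305
Total = 0.3984570

0.39846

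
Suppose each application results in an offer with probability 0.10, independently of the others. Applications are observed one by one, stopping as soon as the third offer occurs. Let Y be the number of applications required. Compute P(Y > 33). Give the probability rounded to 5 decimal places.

Needing more than 33 applications ⇔ fewer than 3 successes in the first 33. With X ~ Binomial(33, 0.10), P(Y > 33) = P(X ≤ 2).
  k=0: C(33,0)·0.10^0·0.90^33 = 0.0309032
  k=1: C(33,1)·0.10^1·0.90^32 = 0.1133116
  k=2: C(33,2)·0.10^2·0.90^31 = 0.2014428
P(X ≤ 2) = 0.3456575

0.34566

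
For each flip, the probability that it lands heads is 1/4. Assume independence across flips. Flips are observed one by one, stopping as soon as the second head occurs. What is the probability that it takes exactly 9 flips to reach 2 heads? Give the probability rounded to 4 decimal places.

Y = trial on which the second success occurs; negative binomial, r=2, p=0.25.
P(Y=9) = C(8,1) · p^2 · (1−p)^7
= 8 · 0.0625 · 0.13348 = 0.066742

0.0667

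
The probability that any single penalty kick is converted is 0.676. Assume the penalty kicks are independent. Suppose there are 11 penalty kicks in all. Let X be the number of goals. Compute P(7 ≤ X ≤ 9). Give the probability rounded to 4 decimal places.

X ~ Binomial(11, 0.676); P(7 ≤ X ≤ 9) = Σ C(11,k) p^k (1−p)^(11−k) over k:
  k=7: C(11,7)·0.676^7·0.324^4 = 0.234596
  k=8: C(11,8)·0.676^8·0.324^3 = 0.244733
  k=9: C(11,9)·0.676^9·0.324^2 = 0.170205
Total = 0.649534

0.6495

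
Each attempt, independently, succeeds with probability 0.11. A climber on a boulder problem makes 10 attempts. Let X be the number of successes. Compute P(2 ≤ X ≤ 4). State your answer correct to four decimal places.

X ~ Binomial(10, 0.11); P(2 ≤ X ≤ 4) = Σ C(10,k) p^k (1−p)^(10−k) over k:
  k=2: C(10,2)·0.11^2·0.89^8 = 0.214347
  k=3: C(10,3)·0.11^3·0.89^7 = 0.070646
  k=4: C(10,4)·0.11^4·0.89^6 = 0.015280
Total = 0.300274

0.3003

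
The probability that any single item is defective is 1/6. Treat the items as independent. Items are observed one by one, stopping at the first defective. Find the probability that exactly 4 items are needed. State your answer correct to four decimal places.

0.0965

Geometric (trials to first success), p = 0.166667.
P(Y = 4) = (1−p)^3 · p = 0.5787 · 0.166667 = 0.096451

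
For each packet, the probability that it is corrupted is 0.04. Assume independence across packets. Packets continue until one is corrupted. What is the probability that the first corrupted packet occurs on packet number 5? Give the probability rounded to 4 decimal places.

Geometric (trials to first success), p = 0.04.
P(Y = 5) = (1−p)^4 · p = 0.84935 · 0.04 = 0.033974

0.0340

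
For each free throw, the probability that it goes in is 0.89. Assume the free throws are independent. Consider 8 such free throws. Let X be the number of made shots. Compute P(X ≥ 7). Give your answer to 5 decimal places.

X ~ Binomial(8, 0.89); P(X ≥ 7) = Σ C(8,k) p^k (1−p)^(8−k) over k:
  k=7: C(8,7)·0.89^7·0.11^1 = 0.3892357
  k=8: C(8,8)·0.89^8·0.11^0 = 0.3936589
Total = 0.7828946

0.78289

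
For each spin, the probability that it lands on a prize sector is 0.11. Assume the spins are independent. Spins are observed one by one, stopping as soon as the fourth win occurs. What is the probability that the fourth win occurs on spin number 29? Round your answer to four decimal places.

0.0260

Y = trial on which the fourth success occurs; negative binomial, r=4, p=0.11.
P(Y=29) = C(28,3) · p^4 · (1−p)^25
= 3276 · 0.00014641 · 0.054294 = 0.026041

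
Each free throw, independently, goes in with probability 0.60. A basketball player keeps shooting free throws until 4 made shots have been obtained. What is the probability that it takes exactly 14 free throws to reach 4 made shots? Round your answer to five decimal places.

0.00389

Y = trial on which the fourth success occurs; negative binomial, r=4, p=0.60.
P(Y=14) = C(13,3) · p^4 · (1−p)^10
= 286 · 0.1296 · 0.00010486 = 0.0038866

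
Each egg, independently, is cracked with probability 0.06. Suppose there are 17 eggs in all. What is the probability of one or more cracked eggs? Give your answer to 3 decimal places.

0.651

P(at least one) = 1 − P(none) = 1 − (1 − 0.06)^17
= 1 − 0.34928 = 0.65072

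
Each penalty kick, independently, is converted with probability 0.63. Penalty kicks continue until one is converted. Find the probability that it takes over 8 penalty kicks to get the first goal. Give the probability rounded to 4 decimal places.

0.0004

Y = number of penalty kicks to the first success; geometric, p = 0.63.
P(Y > 8) = P(first 8 all fail) = (1−p)^8 = 0.000351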